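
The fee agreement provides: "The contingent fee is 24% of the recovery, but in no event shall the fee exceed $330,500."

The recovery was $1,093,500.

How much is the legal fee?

24% of $1,093,500 = $262,440.00
That is under the $330,500 cap.

$262,440.00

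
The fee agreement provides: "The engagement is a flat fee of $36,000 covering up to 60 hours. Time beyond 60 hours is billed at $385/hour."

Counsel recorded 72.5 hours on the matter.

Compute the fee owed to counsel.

Flat fee: $36,000.00
Excess hours: 72.5 − 60 = 12.5
Overrun: 12.5 × $385 = $4,812.50
Total: $36,000.00 + $4,812.50 = $40,812.50

$40,812.50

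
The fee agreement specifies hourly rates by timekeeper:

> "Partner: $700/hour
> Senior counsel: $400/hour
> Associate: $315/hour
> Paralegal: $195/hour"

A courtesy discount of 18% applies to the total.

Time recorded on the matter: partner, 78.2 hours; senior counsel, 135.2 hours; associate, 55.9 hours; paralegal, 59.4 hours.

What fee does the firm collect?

Partner: 78.2 × $700 = $54,740.00
Senior counsel: 135.2 × $400 = $54,080.00
Associate: 55.9 × $315 = $17,608.50
Paralegal: 59.4 × $195 = $11,583.00
Subtotal: $138,011.50
Less 18% discount: −$24,842.07
Total: $138,011.50 − $24,842.07 = $113,169.43

$113,169.43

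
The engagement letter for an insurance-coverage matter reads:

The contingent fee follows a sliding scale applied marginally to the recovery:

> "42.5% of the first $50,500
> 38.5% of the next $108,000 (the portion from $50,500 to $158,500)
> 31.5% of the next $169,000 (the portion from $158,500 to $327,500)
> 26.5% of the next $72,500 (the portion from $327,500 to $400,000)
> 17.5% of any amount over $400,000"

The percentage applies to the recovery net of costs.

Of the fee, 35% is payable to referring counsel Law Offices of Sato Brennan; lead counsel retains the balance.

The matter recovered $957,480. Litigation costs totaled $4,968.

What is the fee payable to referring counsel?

$81,262.86

Fee base (net of costs): $957,480 − $4,968 = $952,512
First $50,500 at 42.5% = $21,462.50
Next $108,000 at 38.5% = $41,580.00
Next $169,000 at 31.5% = $53,235.00
Next $72,500 at 26.5% = $19,212.50
Remaining $552,512 at 17.5% = $96,689.60
Fee: $21,462.50 + $41,580.00 + $53,235.00 + $19,212.50 + $96,689.60 = $232,179.60
Referral share: 35% of $232,179.60 = $81,262.86; lead counsel retains $232,179.60 − $81,262.86 = $150,916.74.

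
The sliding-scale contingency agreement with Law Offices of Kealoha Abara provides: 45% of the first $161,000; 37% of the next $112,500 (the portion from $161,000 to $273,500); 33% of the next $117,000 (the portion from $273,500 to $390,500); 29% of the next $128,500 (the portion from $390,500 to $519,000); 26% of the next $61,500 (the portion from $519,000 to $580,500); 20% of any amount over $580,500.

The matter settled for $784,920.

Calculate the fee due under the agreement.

First $161,000 at 45% = $72,450.00
Next $112,500 at 37% = $41,625.00
Next $117,000 at 33% = $38,610.00
Next $128,500 at 29% = $37,265.00
Next $61,500 at 26% = $15,990.00
Remaining $204,420 at 20% = $40,884.00
Fee: $72,450.00 + $41,625.00 + $38,610.00 + $37,265.00 + $15,990.00 + $40,884.00 = $246,824.00

$246,824.00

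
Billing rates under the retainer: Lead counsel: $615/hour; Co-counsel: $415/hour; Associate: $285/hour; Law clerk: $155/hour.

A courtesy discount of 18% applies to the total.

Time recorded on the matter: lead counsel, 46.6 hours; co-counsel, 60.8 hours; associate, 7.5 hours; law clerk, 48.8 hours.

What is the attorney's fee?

$52,145.85

Lead counsel: 46.6 × $615 = $28,659.00
Co-counsel: 60.8 × $415 = $25,232.00
Associate: 7.5 × $285 = $2,137.50
Law clerk: 48.8 × $155 = $7,564.00
Subtotal: $63,592.50
Less 18% discount: −$11,446.65
Total: $63,592.50 − $11,446.65 = $52,145.85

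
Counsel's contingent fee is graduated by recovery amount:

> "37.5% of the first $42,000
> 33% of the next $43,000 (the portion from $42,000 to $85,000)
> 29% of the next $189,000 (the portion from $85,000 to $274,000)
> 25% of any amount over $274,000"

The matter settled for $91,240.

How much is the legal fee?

$31,749.60

First $42,000 at 37.5% = $15,750.00
Next $43,000 at 33% = $14,190.00
Remaining $6,240 at 29% = $1,809.60
Fee: $15,750.00 + $14,190.00 + $1,809.60 = $31,749.60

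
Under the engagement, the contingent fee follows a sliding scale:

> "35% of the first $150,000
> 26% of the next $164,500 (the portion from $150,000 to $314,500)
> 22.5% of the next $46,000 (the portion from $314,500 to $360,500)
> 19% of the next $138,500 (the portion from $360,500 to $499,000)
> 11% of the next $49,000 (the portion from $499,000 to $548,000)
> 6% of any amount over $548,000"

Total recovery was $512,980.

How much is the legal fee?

$133,472.80

First $150,000 at 35% = $52,500.00
Next $164,500 at 26% = $42,770.00
Next $46,000 at 22.5% = $10,350.00
Next $138,500 at 19% = $26,315.00
Remaining $13,980 at 11% = $1,537.80
Fee: $52,500.00 + $42,770.00 + $10,350.00 + $26,315.00 + $1,537.80 = $133,472.80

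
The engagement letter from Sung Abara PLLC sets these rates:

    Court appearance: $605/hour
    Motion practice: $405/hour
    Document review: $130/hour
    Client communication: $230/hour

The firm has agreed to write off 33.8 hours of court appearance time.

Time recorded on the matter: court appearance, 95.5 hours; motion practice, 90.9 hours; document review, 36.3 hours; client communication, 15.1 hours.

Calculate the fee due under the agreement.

Court appearance: 95.5 × $605 = $57,777.50
Motion practice: 90.9 × $405 = $36,814.50
Document review: 36.3 × $130 = $4,719.00
Client communication: 15.1 × $230 = $3,473.00
Subtotal: $102,784.00
Write-off: 33.8 × $605 = $20,449.00
Total: $102,784.00 − $20,449.00 = $82,335.00

$82,335.00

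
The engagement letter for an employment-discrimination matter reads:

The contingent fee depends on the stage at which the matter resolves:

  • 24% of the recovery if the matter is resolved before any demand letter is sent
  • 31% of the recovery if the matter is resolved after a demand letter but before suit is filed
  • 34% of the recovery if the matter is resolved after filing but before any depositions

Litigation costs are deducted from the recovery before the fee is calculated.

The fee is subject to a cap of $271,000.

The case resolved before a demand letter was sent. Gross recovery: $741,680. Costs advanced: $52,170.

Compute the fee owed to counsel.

$165,482.40

Fee base (net of costs): $741,680 − $52,170 = $689,510
The matter resolved before a demand letter was sent, so the 24% rate applies.
$689,510 × 24% = $165,482.40
$165,482.40 is under the $271,000 cap.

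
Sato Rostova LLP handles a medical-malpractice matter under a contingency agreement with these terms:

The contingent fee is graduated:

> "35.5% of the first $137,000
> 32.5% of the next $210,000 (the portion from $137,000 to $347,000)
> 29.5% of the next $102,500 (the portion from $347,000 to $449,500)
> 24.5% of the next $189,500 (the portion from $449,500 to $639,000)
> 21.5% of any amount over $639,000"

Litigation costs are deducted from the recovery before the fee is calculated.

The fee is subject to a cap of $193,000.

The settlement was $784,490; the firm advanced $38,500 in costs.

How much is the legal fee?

Fee base (net of costs): $784,490 − $38,500 = $745,990
First $137,000 at 35.5% = $48,635.00
Next $210,000 at 32.5% = $68,250.00
Next $102,500 at 29.5% = $30,237.50
Next $189,500 at 24.5% = $46,427.50
Remaining $106,990 at 21.5% = $23,002.85
Fee: $48,635.00 + $68,250.00 + $30,237.50 + $46,427.50 + $23,002.85 = $216,552.85
$216,552.85 exceeds the $193,000 cap, so the fee is capped at $193,000.00.

$193,000.00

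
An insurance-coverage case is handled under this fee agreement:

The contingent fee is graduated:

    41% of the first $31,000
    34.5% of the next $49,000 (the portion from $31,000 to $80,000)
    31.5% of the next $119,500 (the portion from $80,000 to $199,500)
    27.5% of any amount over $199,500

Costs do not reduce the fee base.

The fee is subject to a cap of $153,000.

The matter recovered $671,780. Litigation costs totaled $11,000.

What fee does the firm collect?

Fee base is the gross recovery, $671,780; costs are reimbursed separately.
First $31,000 at 41% = $12,710.00
Next $49,000 at 34.5% = $16,905.00
Next $119,500 at 31.5% = $37,642.50
Remaining $472,280 at 27.5% = $129,877.00
Fee: $12,710.00 + $16,905.00 + $37,642.50 + $129,877.00 = $197,134.50
$197,134.50 exceeds the $153,000 cap, so the fee is capped at $153,000.00.

$153,000.00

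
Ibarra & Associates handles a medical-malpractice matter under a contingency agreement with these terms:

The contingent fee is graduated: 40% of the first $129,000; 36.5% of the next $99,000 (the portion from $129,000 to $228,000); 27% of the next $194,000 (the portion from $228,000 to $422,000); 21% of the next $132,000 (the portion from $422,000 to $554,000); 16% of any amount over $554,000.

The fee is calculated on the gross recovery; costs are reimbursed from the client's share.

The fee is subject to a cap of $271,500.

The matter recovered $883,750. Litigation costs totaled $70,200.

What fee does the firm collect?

$220,595.00

Fee base is the gross recovery, $883,750; costs are reimbursed separately.
First $129,000 at 40% = $51,600.00
Next $99,000 at 36.5% = $36,135.00
Next $194,000 at 27% = $52,380.00
Next $132,000 at 21% = $27,720.00
Remaining $329,750 at 16% = $52,760.00
Fee: $51,600.00 + $36,135.00 + $52,380.00 + $27,720.00 + $52,760.00 = $220,595.00
$220,595.00 is under the $271,500 cap.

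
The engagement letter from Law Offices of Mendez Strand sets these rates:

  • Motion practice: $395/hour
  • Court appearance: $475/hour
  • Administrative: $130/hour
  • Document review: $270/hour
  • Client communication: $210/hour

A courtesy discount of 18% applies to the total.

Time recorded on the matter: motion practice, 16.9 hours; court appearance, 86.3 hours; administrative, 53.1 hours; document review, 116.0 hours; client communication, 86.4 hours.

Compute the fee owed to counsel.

$85,308.70

Motion practice: 16.9 × $395 = $6,675.50
Court appearance: 86.3 × $475 = $40,992.50
Administrative: 53.1 × $130 = $6,903.00
Document review: 116.0 × $270 = $31,320.00
Client communication: 86.4 × $210 = $18,144.00
Subtotal: $104,035.00
Less 18% discount: −$18,726.30
Total: $104,035.00 − $18,726.30 = $85,308.70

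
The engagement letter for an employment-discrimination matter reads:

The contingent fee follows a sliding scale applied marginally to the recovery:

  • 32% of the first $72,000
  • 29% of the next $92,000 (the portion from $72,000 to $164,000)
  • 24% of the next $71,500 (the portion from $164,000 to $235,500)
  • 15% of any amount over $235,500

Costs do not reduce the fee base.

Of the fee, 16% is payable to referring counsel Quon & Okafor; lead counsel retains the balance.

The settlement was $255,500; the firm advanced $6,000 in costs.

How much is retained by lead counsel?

Fee base is the gross recovery, $255,500; costs are reimbursed separately.
First $72,000 at 32% = $23,040.00
Next $92,000 at 29% = $26,680.00
Next $71,500 at 24% = $17,160.00
Remaining $20,000 at 15% = $3,000.00
Fee: $23,040.00 + $26,680.00 + $17,160.00 + $3,000.00 = $69,880.00
Referral share: 16% of $69,880.00 = $11,180.80; lead counsel retains $69,880.00 − $11,180.80 = $58,699.20.

$58,699.20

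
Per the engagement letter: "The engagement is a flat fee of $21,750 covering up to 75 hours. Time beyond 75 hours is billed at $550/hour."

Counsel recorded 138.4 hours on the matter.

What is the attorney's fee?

$56,620.00

Flat fee: $21,750.00
Excess hours: 138.4 − 75 = 63.4
Overrun: 63.4 × $550 = $34,870.00
Total: $21,750.00 + $34,870.00 = $56,620.00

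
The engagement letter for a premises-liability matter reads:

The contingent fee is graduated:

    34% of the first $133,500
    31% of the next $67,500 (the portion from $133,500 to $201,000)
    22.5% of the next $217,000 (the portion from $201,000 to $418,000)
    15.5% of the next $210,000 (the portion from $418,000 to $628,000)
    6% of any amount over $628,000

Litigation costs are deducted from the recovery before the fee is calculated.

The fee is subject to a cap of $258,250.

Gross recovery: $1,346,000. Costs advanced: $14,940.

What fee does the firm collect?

Fee base (net of costs): $1,346,000 − $14,940 = $1,331,060
First $133,500 at 34% = $45,390.00
Next $67,500 at 31% = $20,925.00
Next $217,000 at 22.5% = $48,825.00
Next $210,000 at 15.5% = $32,550.00
Remaining $703,060 at 6% = $42,183.60
Fee: $45,390.00 + $20,925.00 + $48,825.00 + $32,550.00 + $42,183.60 = $189,873.60
$189,873.60 is under the $258,250 cap.

$189,873.60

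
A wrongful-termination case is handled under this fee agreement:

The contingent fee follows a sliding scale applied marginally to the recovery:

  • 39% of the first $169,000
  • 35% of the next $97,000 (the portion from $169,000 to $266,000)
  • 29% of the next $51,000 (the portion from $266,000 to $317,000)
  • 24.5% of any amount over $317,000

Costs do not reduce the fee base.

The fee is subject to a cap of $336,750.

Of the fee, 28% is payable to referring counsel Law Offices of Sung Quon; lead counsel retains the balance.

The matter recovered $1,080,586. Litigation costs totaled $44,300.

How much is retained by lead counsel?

$217,244.57

Fee base is the gross recovery, $1,080,586; costs are reimbursed separately.
First $169,000 at 39% = $65,910.00
Next $97,000 at 35% = $33,950.00
Next $51,000 at 29% = $14,790.00
Remaining $763,586 at 24.5% = $187,078.57
Fee: $65,910.00 + $33,950.00 + $14,790.00 + $187,078.57 = $301,728.57
$301,728.57 is under the $336,750 cap.
Referral share: 28% of $301,728.57 = $84,484.00; lead counsel retains $301,728.57 − $84,484.00 = $217,244.57.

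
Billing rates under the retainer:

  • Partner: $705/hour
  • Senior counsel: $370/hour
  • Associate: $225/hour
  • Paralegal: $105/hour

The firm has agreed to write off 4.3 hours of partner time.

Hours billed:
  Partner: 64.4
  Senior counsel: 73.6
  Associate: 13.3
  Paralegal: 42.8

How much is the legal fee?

$77,089.00

Partner: 64.4 × $705 = $45,402.00
Senior counsel: 73.6 × $370 = $27,232.00
Associate: 13.3 × $225 = $2,992.50
Paralegal: 42.8 × $105 = $4,494.00
Subtotal: $80,120.50
Write-off: 4.3 × $705 = $3,031.50
Total: $80,120.50 − $3,031.50 = $77,089.00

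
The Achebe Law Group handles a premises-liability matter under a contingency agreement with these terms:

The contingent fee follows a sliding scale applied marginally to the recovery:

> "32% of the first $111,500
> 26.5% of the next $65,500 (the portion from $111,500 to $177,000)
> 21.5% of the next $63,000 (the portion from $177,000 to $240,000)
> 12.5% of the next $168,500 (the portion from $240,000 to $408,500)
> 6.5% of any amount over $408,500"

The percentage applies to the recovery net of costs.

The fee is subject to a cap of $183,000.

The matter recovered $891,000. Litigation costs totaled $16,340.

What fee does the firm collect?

Fee base (net of costs): $891,000 − $16,340 = $874,660
First $111,500 at 32% = $35,680.00
Next $65,500 at 26.5% = $17,357.50
Next $63,000 at 21.5% = $13,545.00
Next $168,500 at 12.5% = $21,062.50
Remaining $466,160 at 6.5% = $30,300.40
Fee: $35,680.00 + $17,357.50 + $13,545.00 + $21,062.50 + $30,300.40 = $117,945.40
$117,945.40 is under the $183,000 cap.

$117,945.40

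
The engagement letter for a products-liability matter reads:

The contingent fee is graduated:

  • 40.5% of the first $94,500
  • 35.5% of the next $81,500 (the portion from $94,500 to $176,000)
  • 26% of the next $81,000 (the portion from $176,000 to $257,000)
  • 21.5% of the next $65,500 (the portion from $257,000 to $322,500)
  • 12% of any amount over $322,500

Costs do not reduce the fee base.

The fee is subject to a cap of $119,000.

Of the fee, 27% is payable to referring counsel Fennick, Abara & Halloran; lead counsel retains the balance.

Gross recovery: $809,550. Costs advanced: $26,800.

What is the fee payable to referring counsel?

Fee base is the gross recovery, $809,550; costs are reimbursed separately.
First $94,500 at 40.5% = $38,272.50
Next $81,500 at 35.5% = $28,932.50
Next $81,000 at 26% = $21,060.00
Next $65,500 at 21.5% = $14,082.50
Remaining $487,050 at 12% = $58,446.00
Fee: $38,272.50 + $28,932.50 + $21,060.00 + $14,082.50 + $58,446.00 = $160,793.50
$160,793.50 exceeds the $119,000 cap, so the fee is capped at $119,000.00.
Referral share: 27% of $119,000.00 = $32,130.00; lead counsel retains $119,000.00 − $32,130.00 = $86,870.00.

$32,130.00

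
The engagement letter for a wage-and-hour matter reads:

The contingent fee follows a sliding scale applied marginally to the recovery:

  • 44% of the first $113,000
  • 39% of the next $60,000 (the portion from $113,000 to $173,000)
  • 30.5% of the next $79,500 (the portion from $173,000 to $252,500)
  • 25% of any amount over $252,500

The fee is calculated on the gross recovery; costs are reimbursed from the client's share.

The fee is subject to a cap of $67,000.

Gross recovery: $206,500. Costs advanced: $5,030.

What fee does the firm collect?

$67,000.00

Fee base is the gross recovery, $206,500; costs are reimbursed separately.
First $113,000 at 44% = $49,720.00
Next $60,000 at 39% = $23,400.00
Remaining $33,500 at 30.5% = $10,217.50
Fee: $49,720.00 + $23,400.00 + $10,217.50 = $83,337.50
$83,337.50 exceeds the $67,000 cap, so the fee is capped at $67,000.00.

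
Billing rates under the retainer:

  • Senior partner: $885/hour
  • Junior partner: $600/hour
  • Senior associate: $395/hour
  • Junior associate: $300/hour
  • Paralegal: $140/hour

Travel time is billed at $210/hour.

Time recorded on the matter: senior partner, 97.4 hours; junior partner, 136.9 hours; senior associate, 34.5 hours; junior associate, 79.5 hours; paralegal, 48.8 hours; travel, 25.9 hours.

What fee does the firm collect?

Senior partner: 97.4 × $885 = $86,199.00
Junior partner: 136.9 × $600 = $82,140.00
Senior associate: 34.5 × $395 = $13,627.50
Junior associate: 79.5 × $300 = $23,850.00
Paralegal: 48.8 × $140 = $6,832.00
Subtotal: $86,199.00 + $82,140.00 + $13,627.50 + $23,850.00 + $6,832.00 = $212,648.50
Travel: 25.9 × $210 = $5,439.00
Total: $212,648.50 + $5,439.00 = $218,087.50

$218,087.50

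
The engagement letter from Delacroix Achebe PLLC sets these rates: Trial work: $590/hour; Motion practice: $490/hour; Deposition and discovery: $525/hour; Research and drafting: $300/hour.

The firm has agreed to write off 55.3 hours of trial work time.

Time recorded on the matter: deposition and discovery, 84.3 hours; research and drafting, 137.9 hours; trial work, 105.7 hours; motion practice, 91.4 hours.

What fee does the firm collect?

$160,149.50

Trial work: 105.7 × $590 = $62,363.00
Motion practice: 91.4 × $490 = $44,786.00
Deposition and discovery: 84.3 × $525 = $44,257.50
Research and drafting: 137.9 × $300 = $41,370.00
Subtotal: $192,776.50
Write-off: 55.3 × $590 = $32,627.00
Total: $192,776.50 − $32,627.00 = $160,149.50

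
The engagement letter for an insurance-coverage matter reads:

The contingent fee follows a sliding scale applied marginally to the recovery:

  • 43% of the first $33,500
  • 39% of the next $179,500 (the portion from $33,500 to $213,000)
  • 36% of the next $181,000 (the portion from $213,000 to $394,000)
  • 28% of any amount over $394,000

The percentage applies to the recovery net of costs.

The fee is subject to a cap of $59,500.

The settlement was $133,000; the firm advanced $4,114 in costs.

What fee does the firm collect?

Fee base (net of costs): $133,000 − $4,114 = $128,886
First $33,500 at 43% = $14,405.00
Remaining $95,386 at 39% = $37,200.54
Fee: $14,405.00 + $37,200.54 = $51,605.54
$51,605.54 is under the $59,500 cap.

$51,605.54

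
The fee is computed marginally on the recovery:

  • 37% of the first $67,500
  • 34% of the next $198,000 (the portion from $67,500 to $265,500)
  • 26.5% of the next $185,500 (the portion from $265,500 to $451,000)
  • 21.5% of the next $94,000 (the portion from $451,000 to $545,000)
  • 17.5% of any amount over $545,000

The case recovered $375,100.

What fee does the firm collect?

First $67,500 at 37% = $24,975.00
Next $198,000 at 34% = $67,320.00
Remaining $109,600 at 26.5% = $29,044.00
Fee: $24,975.00 + $67,320.00 + $29,044.00 = $121,339.00

$121,339.00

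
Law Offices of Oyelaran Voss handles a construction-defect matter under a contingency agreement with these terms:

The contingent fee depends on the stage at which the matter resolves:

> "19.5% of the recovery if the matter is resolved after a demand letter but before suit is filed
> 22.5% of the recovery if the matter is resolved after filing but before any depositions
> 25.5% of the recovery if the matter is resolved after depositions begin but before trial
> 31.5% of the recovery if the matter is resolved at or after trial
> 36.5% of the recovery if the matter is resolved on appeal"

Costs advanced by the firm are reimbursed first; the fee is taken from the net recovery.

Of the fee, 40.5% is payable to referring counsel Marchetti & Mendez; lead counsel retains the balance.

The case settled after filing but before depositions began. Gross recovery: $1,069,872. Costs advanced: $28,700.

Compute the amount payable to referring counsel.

$94,876.80

Fee base (net of costs): $1,069,872 − $28,700 = $1,041,172
The matter settled after filing but before depositions began, so the 22.5% rate applies.
$1,041,172 × 22.5% = $234,263.70
Referral share: 40.5% of $234,263.70 = $94,876.80; lead counsel retains $234,263.70 − $94,876.80 = $139,386.90.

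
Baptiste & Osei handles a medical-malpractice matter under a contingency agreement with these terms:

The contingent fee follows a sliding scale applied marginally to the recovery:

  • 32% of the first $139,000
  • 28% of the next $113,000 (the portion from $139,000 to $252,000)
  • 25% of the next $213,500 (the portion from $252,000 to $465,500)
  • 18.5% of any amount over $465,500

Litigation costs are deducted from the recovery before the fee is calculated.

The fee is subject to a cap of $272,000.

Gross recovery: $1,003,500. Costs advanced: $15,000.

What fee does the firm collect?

$226,250.00

Fee base (net of costs): $1,003,500 − $15,000 = $988,500
First $139,000 at 32% = $44,480.00
Next $113,000 at 28% = $31,640.00
Next $213,500 at 25% = $53,375.00
Remaining $523,000 at 18.5% = $96,755.00
Fee: $44,480.00 + $31,640.00 + $53,375.00 + $96,755.00 = $226,250.00
$226,250.00 is under the $272,000 cap.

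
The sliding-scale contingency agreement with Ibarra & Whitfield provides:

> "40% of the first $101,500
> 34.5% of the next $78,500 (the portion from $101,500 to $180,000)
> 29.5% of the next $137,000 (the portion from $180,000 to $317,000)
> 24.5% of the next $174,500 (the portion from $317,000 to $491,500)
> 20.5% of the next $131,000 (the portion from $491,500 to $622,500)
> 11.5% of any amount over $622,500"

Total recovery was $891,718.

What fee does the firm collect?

First $101,500 at 40% = $40,600.00
Next $78,500 at 34.5% = $27,082.50
Next $137,000 at 29.5% = $40,415.00
Next $174,500 at 24.5% = $42,752.50
Next $131,000 at 20.5% = $26,855.00
Remaining $269,218 at 11.5% = $30,960.07
Fee: $40,600.00 + $27,082.50 + $40,415.00 + $42,752.50 + $26,855.00 + $30,960.07 = $208,665.07

$208,665.07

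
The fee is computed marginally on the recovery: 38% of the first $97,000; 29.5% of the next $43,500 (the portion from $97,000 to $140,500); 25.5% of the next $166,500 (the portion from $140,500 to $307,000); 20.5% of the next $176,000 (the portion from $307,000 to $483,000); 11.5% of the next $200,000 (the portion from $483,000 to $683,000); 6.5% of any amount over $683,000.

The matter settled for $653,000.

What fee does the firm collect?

$147,780.00

First $97,000 at 38% = $36,860.00
Next $43,500 at 29.5% = $12,832.50
Next $166,500 at 25.5% = $42,457.50
Next $176,000 at 20.5% = $36,080.00
Remaining $170,000 at 11.5% = $19,550.00
Fee: $36,860.00 + $12,832.50 + $42,457.50 + $36,080.00 + $19,550.00 = $147,780.00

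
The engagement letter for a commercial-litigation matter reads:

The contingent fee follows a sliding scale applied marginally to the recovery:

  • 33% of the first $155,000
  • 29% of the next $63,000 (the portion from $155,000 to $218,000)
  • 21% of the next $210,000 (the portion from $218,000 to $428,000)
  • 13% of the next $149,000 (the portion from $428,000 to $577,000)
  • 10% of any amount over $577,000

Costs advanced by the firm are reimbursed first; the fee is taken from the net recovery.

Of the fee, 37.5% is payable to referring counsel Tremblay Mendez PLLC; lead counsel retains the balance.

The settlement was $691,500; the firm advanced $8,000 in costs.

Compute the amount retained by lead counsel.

$89,712.50

Fee base (net of costs): $691,500 − $8,000 = $683,500
First $155,000 at 33% = $51,150.00
Next $63,000 at 29% = $18,270.00
Next $210,000 at 21% = $44,100.00
Next $149,000 at 13% = $19,370.00
Remaining $106,500 at 10% = $10,650.00
Fee: $51,150.00 + $18,270.00 + $44,100.00 + $19,370.00 + $10,650.00 = $143,540.00
Referral share: 37.5% of $143,540.00 = $53,827.50; lead counsel retains $143,540.00 − $53,827.50 = $89,712.50.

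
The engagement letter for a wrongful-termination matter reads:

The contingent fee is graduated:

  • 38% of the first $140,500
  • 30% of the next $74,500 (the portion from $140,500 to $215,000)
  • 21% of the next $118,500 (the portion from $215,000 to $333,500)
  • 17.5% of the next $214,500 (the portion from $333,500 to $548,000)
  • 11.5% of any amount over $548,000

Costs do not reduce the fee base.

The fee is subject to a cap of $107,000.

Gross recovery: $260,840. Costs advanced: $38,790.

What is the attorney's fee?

$85,366.40

Fee base is the gross recovery, $260,840; costs are reimbursed separately.
First $140,500 at 38% = $53,390.00
Next $74,500 at 30% = $22,350.00
Remaining $45,840 at 21% = $9,626.40
Fee: $53,390.00 + $22,350.00 + $9,626.40 = $85,366.40
$85,366.40 is under the $107,000 cap.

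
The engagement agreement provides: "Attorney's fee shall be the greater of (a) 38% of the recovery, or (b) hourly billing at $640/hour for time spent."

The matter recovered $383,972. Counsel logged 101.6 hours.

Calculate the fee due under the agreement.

$145,909.36

(a) 38% of $383,972 = $145,909.36
(b) 101.6 × $640 = $65,024.00
The greater is (a): $145,909.36.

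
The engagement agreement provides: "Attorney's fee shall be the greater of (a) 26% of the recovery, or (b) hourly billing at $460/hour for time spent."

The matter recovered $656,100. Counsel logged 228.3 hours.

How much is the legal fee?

$170,586.00

(a) 26% of $656,100 = $170,586.00
(b) 228.3 × $460 = $105,018.00
The greater is (a): $170,586.00.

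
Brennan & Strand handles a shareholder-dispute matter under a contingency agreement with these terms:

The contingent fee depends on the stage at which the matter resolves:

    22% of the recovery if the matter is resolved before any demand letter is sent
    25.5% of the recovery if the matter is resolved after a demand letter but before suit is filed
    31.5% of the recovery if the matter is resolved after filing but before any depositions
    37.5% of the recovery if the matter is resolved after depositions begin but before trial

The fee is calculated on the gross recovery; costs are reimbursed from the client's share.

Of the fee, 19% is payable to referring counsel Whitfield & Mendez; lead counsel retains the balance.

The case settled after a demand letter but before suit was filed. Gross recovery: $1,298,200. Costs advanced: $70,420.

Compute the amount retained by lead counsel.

Fee base is the gross recovery, $1,298,200; costs are reimbursed separately.
The matter settled after a demand letter but before suit was filed, so the 25.5% rate applies.
$1,298,200 × 25.5% = $331,041.00
Referral share: 19% of $331,041.00 = $62,897.79; lead counsel retains $331,041.00 − $62,897.79 = $268,143.21.

$268,143.21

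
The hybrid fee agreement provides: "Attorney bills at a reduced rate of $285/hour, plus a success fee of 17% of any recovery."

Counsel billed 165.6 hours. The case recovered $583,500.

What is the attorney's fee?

$146,391.00

Hourly: 165.6 × $285 = $47,196.00
Success fee: 17% of $583,500 = $99,195.00
Total: $47,196.00 + $99,195.00 = $146,391.00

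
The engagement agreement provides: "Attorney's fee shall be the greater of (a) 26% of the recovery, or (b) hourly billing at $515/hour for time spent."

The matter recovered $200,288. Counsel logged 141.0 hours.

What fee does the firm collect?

$72,615.00

(a) 26% of $200,288 = $52,074.88
(b) 141.0 × $515 = $72,615.00
The greater is (b): $72,615.00.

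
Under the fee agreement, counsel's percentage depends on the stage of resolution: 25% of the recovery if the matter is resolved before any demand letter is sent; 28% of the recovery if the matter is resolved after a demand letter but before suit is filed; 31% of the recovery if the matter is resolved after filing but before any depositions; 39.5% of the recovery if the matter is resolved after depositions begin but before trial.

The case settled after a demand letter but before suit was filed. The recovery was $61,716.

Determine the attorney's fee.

$17,280.48

The matter settled after a demand letter but before suit was filed, so the 28% rate applies.
$61,716 × 28% = $17,280.48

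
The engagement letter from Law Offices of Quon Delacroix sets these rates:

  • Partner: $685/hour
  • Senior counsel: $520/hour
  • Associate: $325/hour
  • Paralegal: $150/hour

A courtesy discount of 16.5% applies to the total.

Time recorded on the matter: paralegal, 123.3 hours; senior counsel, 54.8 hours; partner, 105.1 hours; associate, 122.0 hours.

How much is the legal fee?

$132,459.81

Partner: 105.1 × $685 = $71,993.50
Senior counsel: 54.8 × $520 = $28,496.00
Associate: 122.0 × $325 = $39,650.00
Paralegal: 123.3 × $150 = $18,495.00
Subtotal: $158,634.50
Less 16.5% discount: −$26,174.69
Total: $158,634.50 − $26,174.69 = $132,459.81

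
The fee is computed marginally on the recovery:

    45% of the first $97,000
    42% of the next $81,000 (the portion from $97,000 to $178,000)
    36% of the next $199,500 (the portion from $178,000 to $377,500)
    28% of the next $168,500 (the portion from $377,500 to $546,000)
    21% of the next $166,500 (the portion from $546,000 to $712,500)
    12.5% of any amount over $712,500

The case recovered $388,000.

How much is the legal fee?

First $97,000 at 45% = $43,650.00
Next $81,000 at 42% = $34,020.00
Next $199,500 at 36% = $71,820.00
Remaining $10,500 at 28% = $2,940.00
Fee: $43,650.00 + $34,020.00 + $71,820.00 + $2,940.00 = $152,430.00

$152,430.00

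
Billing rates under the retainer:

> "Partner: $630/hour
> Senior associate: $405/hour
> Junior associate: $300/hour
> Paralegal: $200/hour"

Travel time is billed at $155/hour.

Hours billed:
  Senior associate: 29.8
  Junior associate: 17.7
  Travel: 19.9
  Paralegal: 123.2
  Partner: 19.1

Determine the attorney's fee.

Partner: 19.1 × $630 = $12,033.00
Senior associate: 29.8 × $405 = $12,069.00
Junior associate: 17.7 × $300 = $5,310.00
Paralegal: 123.2 × $200 = $24,640.00
Subtotal: $12,033.00 + $12,069.00 + $5,310.00 + $24,640.00 = $54,052.00
Travel: 19.9 × $155 = $3,084.50
Total: $54,052.00 + $3,084.50 = $57,136.50

$57,136.50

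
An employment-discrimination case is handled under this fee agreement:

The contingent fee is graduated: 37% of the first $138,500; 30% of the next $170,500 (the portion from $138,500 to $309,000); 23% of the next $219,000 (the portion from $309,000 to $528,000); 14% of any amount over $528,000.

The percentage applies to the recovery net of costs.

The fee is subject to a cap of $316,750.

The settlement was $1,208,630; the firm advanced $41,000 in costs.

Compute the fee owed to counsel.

$242,313.20

Fee base (net of costs): $1,208,630 − $41,000 = $1,167,630
First $138,500 at 37% = $51,245.00
Next $170,500 at 30% = $51,150.00
Next $219,000 at 23% = $50,370.00
Remaining $639,630 at 14% = $89,548.20
Fee: $51,245.00 + $51,150.00 + $50,370.00 + $89,548.20 = $242,313.20
$242,313.20 is under the $316,750 cap.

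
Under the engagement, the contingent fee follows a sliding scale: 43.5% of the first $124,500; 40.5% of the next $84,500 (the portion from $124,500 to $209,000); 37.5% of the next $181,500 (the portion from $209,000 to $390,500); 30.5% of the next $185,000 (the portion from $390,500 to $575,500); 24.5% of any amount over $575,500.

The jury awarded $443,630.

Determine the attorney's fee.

$172,647.15

First $124,500 at 43.5% = $54,157.50
Next $84,500 at 40.5% = $34,222.50
Next $181,500 at 37.5% = $68,062.50
Remaining $53,130 at 30.5% = $16,204.65
Fee: $54,157.50 + $34,222.50 + $68,062.50 + $16,204.65 = $172,647.15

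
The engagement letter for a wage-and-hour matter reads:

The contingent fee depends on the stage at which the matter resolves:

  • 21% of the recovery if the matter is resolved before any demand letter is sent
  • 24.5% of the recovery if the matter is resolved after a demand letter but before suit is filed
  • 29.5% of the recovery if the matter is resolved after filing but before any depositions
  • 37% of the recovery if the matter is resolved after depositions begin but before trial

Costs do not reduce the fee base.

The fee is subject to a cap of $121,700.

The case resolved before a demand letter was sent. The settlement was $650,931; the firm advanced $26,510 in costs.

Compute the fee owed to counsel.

$121,700.00

Fee base is the gross recovery, $650,931; costs are reimbursed separately.
The matter resolved before a demand letter was sent, so the 21% rate applies.
$650,931 × 21% = $136,695.51
$136,695.51 exceeds the $121,700 cap, so the fee is capped at $121,700.00.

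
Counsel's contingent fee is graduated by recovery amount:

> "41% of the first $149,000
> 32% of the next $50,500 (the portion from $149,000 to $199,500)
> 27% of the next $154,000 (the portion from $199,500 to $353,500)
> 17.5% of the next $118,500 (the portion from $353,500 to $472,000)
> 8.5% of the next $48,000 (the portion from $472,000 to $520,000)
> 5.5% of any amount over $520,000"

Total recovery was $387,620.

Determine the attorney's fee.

$124,801.00

First $149,000 at 41% = $61,090.00
Next $50,500 at 32% = $16,160.00
Next $154,000 at 27% = $41,580.00
Remaining $34,120 at 17.5% = $5,971.00
Fee: $61,090.00 + $16,160.00 + $41,580.00 + $5,971.00 = $124,801.00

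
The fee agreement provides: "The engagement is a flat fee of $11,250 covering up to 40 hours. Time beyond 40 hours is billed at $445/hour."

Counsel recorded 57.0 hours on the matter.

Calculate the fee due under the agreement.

$18,815.00

Flat fee: $11,250.00
Excess hours: 57.0 − 40 = 17.0
Overrun: 17.0 × $445 = $7,565.00
Total: $11,250.00 + $7,565.00 = $18,815.00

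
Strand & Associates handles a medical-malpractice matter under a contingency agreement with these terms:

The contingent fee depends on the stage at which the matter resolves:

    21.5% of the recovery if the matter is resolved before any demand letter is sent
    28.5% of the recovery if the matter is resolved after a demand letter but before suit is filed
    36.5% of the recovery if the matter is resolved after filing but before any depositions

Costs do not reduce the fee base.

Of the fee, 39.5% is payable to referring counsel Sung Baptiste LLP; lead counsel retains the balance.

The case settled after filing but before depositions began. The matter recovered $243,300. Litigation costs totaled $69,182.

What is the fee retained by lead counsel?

$53,726.72

Fee base is the gross recovery, $243,300; costs are reimbursed separately.
The matter settled after filing but before depositions began, so the 36.5% rate applies.
$243,300 × 36.5% = $88,804.50
Referral share: 39.5% of $88,804.50 = $35,077.78; lead counsel retains $88,804.50 − $35,077.78 = $53,726.72.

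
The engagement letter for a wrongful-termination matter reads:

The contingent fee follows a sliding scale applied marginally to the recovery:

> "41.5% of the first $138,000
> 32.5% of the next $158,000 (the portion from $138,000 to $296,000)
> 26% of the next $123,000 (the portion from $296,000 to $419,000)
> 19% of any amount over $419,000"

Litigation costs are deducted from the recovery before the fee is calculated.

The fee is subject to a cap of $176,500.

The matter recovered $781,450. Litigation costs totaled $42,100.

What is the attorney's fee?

$176,500.00

Fee base (net of costs): $781,450 − $42,100 = $739,350
First $138,000 at 41.5% = $57,270.00
Next $158,000 at 32.5% = $51,350.00
Next $123,000 at 26% = $31,980.00
Remaining $320,350 at 19% = $60,866.50
Fee: $57,270.00 + $51,350.00 + $31,980.00 + $60,866.50 = $201,466.50
$201,466.50 exceeds the $176,500 cap, so the fee is capped at $176,500.00.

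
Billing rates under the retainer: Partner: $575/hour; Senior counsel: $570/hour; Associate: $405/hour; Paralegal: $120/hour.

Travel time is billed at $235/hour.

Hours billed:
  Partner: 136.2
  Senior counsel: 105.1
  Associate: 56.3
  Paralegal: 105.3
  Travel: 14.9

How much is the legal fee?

Partner: 136.2 × $575 = $78,315.00
Senior counsel: 105.1 × $570 = $59,907.00
Associate: 56.3 × $405 = $22,801.50
Paralegal: 105.3 × $120 = $12,636.00
Subtotal: $78,315.00 + $59,907.00 + $22,801.50 + $12,636.00 = $173,659.50
Travel: 14.9 × $235 = $3,501.50
Total: $173,659.50 + $3,501.50 = $177,161.00

$177,161.00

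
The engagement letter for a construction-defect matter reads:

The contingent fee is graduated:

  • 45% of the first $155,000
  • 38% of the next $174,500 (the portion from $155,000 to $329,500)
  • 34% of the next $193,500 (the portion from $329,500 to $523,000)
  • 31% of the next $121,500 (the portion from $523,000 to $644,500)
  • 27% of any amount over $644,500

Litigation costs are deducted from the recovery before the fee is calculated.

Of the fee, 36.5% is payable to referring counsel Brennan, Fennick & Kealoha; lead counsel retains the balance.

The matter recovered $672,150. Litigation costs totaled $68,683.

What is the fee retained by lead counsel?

$144,014.68

Fee base (net of costs): $672,150 − $68,683 = $603,467
First $155,000 at 45% = $69,750.00
Next $174,500 at 38% = $66,310.00
Next $193,500 at 34% = $65,790.00
Remaining $80,467 at 31% = $24,944.77
Fee: $69,750.00 + $66,310.00 + $65,790.00 + $24,944.77 = $226,794.77
Referral share: 36.5% of $226,794.77 = $82,780.09; lead counsel retains $226,794.77 − $82,780.09 = $144,014.68.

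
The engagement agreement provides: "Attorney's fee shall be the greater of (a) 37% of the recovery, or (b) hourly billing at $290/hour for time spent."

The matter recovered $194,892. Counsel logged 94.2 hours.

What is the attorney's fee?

(a) 37% of $194,892 = $72,110.04
(b) 94.2 × $290 = $27,318.00
The greater is (a): $72,110.04.

$72,110.04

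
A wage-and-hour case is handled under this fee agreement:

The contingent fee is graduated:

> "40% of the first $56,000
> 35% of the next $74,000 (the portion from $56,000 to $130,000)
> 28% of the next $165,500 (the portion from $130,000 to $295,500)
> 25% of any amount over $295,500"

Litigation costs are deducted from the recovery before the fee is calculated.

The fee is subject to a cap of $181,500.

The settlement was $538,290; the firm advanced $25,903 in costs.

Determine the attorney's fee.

$148,861.75

Fee base (net of costs): $538,290 − $25,903 = $512,387
First $56,000 at 40% = $22,400.00
Next $74,000 at 35% = $25,900.00
Next $165,500 at 28% = $46,340.00
Remaining $216,887 at 25% = $54,221.75
Fee: $22,400.00 + $25,900.00 + $46,340.00 + $54,221.75 = $148,861.75
$148,861.75 is under the $181,500 cap.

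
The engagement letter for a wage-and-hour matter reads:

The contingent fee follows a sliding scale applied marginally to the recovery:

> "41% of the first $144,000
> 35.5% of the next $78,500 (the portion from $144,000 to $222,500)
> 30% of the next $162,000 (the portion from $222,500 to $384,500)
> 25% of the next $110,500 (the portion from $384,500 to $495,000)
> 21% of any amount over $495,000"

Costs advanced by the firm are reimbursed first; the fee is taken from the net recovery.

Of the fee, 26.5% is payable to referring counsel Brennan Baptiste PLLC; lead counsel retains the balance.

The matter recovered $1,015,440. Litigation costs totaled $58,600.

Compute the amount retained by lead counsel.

Fee base (net of costs): $1,015,440 − $58,600 = $956,840
First $144,000 at 41% = $59,040.00
Next $78,500 at 35.5% = $27,867.50
Next $162,000 at 30% = $48,600.00
Next $110,500 at 25% = $27,625.00
Remaining $461,840 at 21% = $96,986.40
Fee: $59,040.00 + $27,867.50 + $48,600.00 + $27,625.00 + $96,986.40 = $260,118.90
Referral share: 26.5% of $260,118.90 = $68,931.51; lead counsel retains $260,118.90 − $68,931.51 = $191,187.39.

$191,187.39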